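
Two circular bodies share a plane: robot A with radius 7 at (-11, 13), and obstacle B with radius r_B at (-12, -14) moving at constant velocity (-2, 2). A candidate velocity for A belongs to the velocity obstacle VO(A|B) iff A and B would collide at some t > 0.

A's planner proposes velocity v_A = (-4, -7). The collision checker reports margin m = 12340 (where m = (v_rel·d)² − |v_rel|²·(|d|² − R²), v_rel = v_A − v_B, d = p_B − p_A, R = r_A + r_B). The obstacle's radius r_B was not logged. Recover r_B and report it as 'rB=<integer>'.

m = 12340
d = (-1, -27);  v_rel = (-2, -9),  |v_rel|² = 85
v_rel×d = (-2)·(-27) − (-9)·(-1) = 45
since m = R²·85 − 45²:  R² = (2025 + 12340) / 85 = 169
R = √169 = 13  ⇒  r_B = 13 − 7 = 6

rB=6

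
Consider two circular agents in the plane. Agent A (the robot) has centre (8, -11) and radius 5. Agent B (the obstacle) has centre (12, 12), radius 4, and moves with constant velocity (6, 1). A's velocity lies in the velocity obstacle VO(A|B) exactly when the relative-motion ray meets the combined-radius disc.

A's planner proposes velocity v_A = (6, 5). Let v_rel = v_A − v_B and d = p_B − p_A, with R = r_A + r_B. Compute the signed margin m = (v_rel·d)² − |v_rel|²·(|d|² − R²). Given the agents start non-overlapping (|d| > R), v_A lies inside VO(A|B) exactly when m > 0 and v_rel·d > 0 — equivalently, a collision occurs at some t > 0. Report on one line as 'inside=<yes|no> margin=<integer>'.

d = (4, 23),  |d|² = 545;  R = 5+4 = 9,  c = 545−9² = 464
v_rel = (0, 4),  |v_rel|² = 16;  v_rel·d = (0)·(4) + (4)·(23) = 92
16·t² − 184·t + 464 = 0  ⇒  m = 92² − 16·464 = 1040
m = 1040 > 0,  v_rel·d = 92 > 0  ⇒  inside

inside=yes margin=1040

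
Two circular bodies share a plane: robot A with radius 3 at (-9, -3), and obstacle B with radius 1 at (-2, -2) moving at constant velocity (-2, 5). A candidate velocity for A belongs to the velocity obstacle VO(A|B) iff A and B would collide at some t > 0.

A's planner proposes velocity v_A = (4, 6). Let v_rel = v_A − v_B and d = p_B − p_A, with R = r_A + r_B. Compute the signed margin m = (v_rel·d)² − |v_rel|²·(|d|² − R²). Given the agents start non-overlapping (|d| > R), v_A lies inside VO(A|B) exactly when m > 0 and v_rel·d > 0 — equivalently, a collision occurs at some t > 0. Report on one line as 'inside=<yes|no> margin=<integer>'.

d = (7, 1),  |d|² = 50;  R = 3+1 = 4,  c = 50−4² = 34
v_rel = (6, 1),  |v_rel|² = 37;  v_rel·d = (6)·(7) + (1)·(1) = 43
37·t² − 86·t + 34 = 0  ⇒  m = 43² − 37·34 = 591
m = 591 > 0,  v_rel·d = 43 > 0  ⇒  inside

inside=yes margin=591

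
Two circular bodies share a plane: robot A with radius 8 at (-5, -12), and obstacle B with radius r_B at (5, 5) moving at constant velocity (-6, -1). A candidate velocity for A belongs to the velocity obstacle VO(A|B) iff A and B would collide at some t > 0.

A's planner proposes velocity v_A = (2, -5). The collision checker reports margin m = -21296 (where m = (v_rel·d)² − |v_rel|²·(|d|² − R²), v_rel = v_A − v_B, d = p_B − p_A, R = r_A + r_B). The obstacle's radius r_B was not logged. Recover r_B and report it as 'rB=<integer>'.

m = -21296
d = (10, 17);  v_rel = (8, -4),  |v_rel|² = 80
v_rel×d = (8)·(17) − (-4)·(10) = 176
since m = R²·80 − 176²:  R² = (30976 + -21296) / 80 = 121
R = √121 = 11  ⇒  r_B = 11 − 8 = 3

rB=3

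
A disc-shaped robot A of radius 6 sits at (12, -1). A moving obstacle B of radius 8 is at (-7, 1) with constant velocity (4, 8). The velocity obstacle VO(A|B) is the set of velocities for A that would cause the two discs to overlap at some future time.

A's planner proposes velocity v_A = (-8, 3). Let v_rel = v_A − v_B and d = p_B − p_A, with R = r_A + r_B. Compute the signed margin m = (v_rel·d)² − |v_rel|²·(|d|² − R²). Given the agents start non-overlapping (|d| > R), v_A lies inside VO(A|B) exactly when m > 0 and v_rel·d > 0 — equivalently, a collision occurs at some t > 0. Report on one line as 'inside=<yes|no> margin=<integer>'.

d = (-19, 2),  |d|² = 365;  R = 6+8 = 14,  c = 365−14² = 169
v_rel = (-12, -5),  |v_rel|² = 169;  v_rel·d = (-12)·(-19) + (-5)·(2) = 218
169·t² − 436·t + 169 = 0  ⇒  m = 218² − 169·169 = 18963
m = 18963 > 0,  v_rel·d = 218 > 0  ⇒  inside

inside=yes margin=18963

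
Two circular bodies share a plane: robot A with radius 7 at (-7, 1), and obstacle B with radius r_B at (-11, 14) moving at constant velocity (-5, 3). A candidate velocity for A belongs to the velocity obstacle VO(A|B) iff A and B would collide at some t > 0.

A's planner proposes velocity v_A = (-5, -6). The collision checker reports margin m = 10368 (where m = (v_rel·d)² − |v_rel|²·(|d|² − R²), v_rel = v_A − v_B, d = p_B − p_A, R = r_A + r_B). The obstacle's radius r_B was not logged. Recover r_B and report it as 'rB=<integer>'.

m = 10368
d = (-4, 13);  v_rel = (0, -9),  |v_rel|² = 81
v_rel×d = (0)·(13) − (-9)·(-4) = -36
since m = R²·81 − (-36)²:  R² = (1296 + 10368) / 81 = 144
R = √144 = 12  ⇒  r_B = 12 − 7 = 5

rB=5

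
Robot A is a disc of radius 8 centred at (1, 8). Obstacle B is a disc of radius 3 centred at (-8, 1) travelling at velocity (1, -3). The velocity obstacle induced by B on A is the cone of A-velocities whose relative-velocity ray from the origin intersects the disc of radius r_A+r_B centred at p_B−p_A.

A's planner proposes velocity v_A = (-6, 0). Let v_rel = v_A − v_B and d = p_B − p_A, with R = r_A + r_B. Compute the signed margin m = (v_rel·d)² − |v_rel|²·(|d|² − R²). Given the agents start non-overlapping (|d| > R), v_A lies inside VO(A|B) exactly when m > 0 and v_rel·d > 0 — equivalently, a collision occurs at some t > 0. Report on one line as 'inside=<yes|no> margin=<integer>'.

d = (-9, -7),  |d|² = 130;  R = 8+3 = 11,  c = 130−11² = 9
v_rel = (-7, 3),  |v_rel|² = 58;  v_rel·d = (-7)·(-9) + (3)·(-7) = 42
58·t² − 84·t + 9 = 0  ⇒  m = 42² − 58·9 = 1242
m = 1242 > 0,  v_rel·d = 42 > 0  ⇒  inside

inside=yes margin=1242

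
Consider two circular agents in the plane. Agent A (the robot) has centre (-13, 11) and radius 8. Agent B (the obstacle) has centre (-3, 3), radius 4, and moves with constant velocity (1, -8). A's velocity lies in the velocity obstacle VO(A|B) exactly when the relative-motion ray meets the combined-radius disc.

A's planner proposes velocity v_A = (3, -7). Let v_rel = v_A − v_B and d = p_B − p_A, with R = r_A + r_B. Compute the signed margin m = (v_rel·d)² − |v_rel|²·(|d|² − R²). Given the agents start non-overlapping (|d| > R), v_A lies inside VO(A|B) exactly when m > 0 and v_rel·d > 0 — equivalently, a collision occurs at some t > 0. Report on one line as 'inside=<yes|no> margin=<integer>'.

d = (10, -8),  |d|² = 164;  R = 8+4 = 12,  c = 164−12² = 20
v_rel = (2, 1),  |v_rel|² = 5;  v_rel·d = (2)·(10) + (1)·(-8) = 12
5·t² − 24·t + 20 = 0  ⇒  m = 12² − 5·20 = 44
m = 44 > 0,  v_rel·d = 12 > 0  ⇒  inside

inside=yes margin=44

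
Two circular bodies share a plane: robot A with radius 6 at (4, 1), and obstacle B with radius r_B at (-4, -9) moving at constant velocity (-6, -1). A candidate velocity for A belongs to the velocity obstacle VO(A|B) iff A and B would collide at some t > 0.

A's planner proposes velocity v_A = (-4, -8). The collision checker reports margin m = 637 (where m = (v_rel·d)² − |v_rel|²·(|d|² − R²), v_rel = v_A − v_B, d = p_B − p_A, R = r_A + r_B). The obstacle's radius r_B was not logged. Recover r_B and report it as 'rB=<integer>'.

m = 637
d = (-8, -10);  v_rel = (2, -7),  |v_rel|² = 53
v_rel×d = (2)·(-10) − (-7)·(-8) = -76
since m = R²·53 − (-76)²:  R² = (5776 + 637) / 53 = 121
R = √121 = 11  ⇒  r_B = 11 − 6 = 5

rB=5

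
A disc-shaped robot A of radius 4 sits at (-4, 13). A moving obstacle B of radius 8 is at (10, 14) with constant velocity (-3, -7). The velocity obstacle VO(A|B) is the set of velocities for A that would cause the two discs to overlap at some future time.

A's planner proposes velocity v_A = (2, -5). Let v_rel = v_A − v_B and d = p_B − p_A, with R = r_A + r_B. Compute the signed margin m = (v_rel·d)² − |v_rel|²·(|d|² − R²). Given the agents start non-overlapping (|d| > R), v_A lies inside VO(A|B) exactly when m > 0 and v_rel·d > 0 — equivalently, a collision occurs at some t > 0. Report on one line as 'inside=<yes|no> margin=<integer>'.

d = (14, 1),  |d|² = 197;  R = 4+8 = 12,  c = 197−12² = 53
v_rel = (5, 2),  |v_rel|² = 29;  v_rel·d = (5)·(14) + (2)·(1) = 72
29·t² − 144·t + 53 = 0  ⇒  m = 72² − 29·53 = 3647
m = 3647 > 0,  v_rel·d = 72 > 0  ⇒  inside

inside=yes margin=3647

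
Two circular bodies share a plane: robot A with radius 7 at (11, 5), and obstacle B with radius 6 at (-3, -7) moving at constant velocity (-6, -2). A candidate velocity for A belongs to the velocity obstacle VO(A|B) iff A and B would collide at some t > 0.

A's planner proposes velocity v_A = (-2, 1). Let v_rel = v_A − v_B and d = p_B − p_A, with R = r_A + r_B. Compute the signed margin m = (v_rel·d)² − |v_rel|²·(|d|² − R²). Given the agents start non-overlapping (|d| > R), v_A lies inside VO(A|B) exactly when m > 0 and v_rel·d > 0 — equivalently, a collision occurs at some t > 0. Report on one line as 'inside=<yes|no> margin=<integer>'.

d = (-14, -12),  |d|² = 340;  R = 7+6 = 13,  c = 340−13² = 171
v_rel = (4, 3),  |v_rel|² = 25;  v_rel·d = (4)·(-14) + (3)·(-12) = -92
25·t² + 184·t + 171 = 0  ⇒  m = (-92)² − 25·171 = 4189
m = 4189 > 0,  v_rel·d = -92 < 0  ⇒  outside

inside=no margin=4189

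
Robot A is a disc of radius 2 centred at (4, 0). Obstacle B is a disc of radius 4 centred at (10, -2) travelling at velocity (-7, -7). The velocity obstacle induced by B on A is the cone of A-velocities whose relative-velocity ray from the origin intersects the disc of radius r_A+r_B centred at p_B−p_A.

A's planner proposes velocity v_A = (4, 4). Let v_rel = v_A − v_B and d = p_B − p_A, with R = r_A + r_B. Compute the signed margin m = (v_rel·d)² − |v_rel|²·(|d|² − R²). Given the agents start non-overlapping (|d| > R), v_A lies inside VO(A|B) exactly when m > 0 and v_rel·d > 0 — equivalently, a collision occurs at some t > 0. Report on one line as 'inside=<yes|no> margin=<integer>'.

d = (6, -2),  |d|² = 40;  R = 2+4 = 6,  c = 40−6² = 4
v_rel = (11, 11),  |v_rel|² = 242;  v_rel·d = (11)·(6) + (11)·(-2) = 44
242·t² − 88·t + 4 = 0  ⇒  m = 44² − 242·4 = 968
m = 968 > 0,  v_rel·d = 44 > 0  ⇒  inside

inside=yes margin=968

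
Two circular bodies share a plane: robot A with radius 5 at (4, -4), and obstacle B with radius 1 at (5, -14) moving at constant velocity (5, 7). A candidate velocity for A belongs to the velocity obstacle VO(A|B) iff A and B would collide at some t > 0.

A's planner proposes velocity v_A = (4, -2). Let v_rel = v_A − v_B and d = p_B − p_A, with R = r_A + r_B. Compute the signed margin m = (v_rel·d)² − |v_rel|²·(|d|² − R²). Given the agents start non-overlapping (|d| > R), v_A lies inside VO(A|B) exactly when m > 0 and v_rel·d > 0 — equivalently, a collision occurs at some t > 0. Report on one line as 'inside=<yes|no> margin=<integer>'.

d = (1, -10),  |d|² = 101;  R = 5+1 = 6,  c = 101−6² = 65
v_rel = (-1, -9),  |v_rel|² = 82;  v_rel·d = (-1)·(1) + (-9)·(-10) = 89
82·t² − 178·t + 65 = 0  ⇒  m = 89² − 82·65 = 2591
m = 2591 > 0,  v_rel·d = 89 > 0  ⇒  inside

inside=yes margin=2591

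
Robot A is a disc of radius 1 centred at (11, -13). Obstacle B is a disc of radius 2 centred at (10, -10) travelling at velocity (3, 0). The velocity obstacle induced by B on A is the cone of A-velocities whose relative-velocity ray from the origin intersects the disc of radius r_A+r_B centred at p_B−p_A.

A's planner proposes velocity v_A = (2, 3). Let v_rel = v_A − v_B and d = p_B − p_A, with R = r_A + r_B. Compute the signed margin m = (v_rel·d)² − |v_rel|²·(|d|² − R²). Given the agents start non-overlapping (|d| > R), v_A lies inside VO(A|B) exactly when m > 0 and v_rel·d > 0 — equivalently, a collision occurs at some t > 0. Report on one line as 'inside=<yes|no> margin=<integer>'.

d = (-1, 3),  |d|² = 10;  R = 1+2 = 3,  c = 10−3² = 1
v_rel = (-1, 3),  |v_rel|² = 10;  v_rel·d = (-1)·(-1) + (3)·(3) = 10
10·t² − 20·t + 1 = 0  ⇒  m = 10² − 10·1 = 90
m = 90 > 0,  v_rel·d = 10 > 0  ⇒  inside

inside=yes margin=90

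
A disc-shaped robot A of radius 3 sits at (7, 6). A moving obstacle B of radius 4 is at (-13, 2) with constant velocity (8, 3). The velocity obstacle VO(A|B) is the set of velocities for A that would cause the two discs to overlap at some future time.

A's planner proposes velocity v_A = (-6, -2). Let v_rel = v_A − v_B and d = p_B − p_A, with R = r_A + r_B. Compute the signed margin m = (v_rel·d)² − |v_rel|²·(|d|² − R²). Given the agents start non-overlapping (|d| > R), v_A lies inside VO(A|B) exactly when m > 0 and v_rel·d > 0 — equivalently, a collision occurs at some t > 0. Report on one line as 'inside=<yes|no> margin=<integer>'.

d = (-20, -4),  |d|² = 416;  R = 3+4 = 7,  c = 416−7² = 367
v_rel = (-14, -5),  |v_rel|² = 221;  v_rel·d = (-14)·(-20) + (-5)·(-4) = 300
221·t² − 600·t + 367 = 0  ⇒  m = 300² − 221·367 = 8893
m = 8893 > 0,  v_rel·d = 300 > 0  ⇒  inside

inside=yes margin=8893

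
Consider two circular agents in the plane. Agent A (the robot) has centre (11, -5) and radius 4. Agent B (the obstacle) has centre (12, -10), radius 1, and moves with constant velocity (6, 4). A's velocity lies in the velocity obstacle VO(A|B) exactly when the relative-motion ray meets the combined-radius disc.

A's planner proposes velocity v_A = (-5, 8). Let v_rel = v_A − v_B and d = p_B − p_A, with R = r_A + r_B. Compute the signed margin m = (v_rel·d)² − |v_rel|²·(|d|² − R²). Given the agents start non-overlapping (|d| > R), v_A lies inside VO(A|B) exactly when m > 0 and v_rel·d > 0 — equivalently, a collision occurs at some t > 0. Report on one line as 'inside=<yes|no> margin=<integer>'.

d = (1, -5),  |d|² = 26;  R = 4+1 = 5,  c = 26−5² = 1
v_rel = (-11, 4),  |v_rel|² = 137;  v_rel·d = (-11)·(1) + (4)·(-5) = -31
137·t² + 62·t + 1 = 0  ⇒  m = (-31)² − 137·1 = 824
m = 824 > 0,  v_rel·d = -31 < 0  ⇒  outside

inside=no margin=824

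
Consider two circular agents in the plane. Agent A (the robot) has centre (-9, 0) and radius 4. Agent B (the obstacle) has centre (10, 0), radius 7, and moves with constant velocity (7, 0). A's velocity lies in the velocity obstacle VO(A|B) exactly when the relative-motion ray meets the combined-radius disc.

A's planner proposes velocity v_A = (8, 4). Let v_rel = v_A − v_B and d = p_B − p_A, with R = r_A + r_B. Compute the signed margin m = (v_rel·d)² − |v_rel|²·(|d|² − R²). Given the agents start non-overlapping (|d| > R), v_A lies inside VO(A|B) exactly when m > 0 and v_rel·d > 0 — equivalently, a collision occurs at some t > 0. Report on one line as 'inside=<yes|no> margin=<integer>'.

d = (19, 0),  |d|² = 361;  R = 4+7 = 11,  c = 361−11² = 240
v_rel = (1, 4),  |v_rel|² = 17;  v_rel·d = (1)·(19) + (4)·(0) = 19
17·t² − 38·t + 240 = 0  ⇒  m = 19² − 17·240 = -3719
m = -3719 < 0,  v_rel·d = 19 > 0  ⇒  outside

inside=no margin=-3719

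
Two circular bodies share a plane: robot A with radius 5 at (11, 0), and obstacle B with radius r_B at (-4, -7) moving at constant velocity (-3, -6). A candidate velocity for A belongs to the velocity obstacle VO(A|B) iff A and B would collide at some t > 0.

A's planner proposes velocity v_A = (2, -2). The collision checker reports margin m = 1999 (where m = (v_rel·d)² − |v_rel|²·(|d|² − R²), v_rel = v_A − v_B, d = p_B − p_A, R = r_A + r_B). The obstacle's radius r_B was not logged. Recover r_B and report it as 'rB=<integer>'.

m = 1999
d = (-15, -7);  v_rel = (5, 4),  |v_rel|² = 41
v_rel×d = (5)·(-7) − (4)·(-15) = 25
since m = R²·41 − 25²:  R² = (625 + 1999) / 41 = 64
R = √64 = 8  ⇒  r_B = 8 − 5 = 3

rB=3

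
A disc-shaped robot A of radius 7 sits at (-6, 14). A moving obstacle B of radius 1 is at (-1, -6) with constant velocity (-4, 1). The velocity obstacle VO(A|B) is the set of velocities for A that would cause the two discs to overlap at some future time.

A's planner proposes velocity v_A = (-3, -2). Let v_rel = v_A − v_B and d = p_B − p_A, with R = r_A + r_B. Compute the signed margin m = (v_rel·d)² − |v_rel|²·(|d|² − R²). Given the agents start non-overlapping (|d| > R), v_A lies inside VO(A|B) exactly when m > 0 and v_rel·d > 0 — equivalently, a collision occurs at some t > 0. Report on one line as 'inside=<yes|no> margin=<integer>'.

d = (5, -20),  |d|² = 425;  R = 7+1 = 8,  c = 425−8² = 361
v_rel = (1, -3),  |v_rel|² = 10;  v_rel·d = (1)·(5) + (-3)·(-20) = 65
10·t² − 130·t + 361 = 0  ⇒  m = 65² − 10·361 = 615
m = 615 > 0,  v_rel·d = 65 > 0  ⇒  inside

inside=yes margin=615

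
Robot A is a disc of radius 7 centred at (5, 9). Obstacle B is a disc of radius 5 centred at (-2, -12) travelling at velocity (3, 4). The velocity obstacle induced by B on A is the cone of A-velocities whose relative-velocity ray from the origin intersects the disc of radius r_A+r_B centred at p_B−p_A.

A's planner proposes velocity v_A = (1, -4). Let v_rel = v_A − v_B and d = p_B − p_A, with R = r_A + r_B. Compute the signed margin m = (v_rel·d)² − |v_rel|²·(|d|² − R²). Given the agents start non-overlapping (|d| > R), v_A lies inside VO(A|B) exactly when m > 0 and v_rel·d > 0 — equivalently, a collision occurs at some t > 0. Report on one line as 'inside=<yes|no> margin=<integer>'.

d = (-7, -21),  |d|² = 490;  R = 7+5 = 12,  c = 490−12² = 346
v_rel = (-2, -8),  |v_rel|² = 68;  v_rel·d = (-2)·(-7) + (-8)·(-21) = 182
68·t² − 364·t + 346 = 0  ⇒  m = 182² − 68·346 = 9596
m = 9596 > 0,  v_rel·d = 182 > 0  ⇒  inside

inside=yes margin=9596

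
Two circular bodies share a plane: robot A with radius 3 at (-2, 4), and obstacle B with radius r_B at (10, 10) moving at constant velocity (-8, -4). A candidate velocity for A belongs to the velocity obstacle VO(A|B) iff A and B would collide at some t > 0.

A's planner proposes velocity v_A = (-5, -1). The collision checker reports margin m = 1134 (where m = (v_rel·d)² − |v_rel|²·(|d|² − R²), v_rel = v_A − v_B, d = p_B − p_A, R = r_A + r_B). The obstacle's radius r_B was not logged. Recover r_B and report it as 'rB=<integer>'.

m = 1134
d = (12, 6);  v_rel = (3, 3),  |v_rel|² = 18
v_rel×d = (3)·(6) − (3)·(12) = -18
since m = R²·18 − (-18)²:  R² = (324 + 1134) / 18 = 81
R = √81 = 9  ⇒  r_B = 9 − 3 = 6

rB=6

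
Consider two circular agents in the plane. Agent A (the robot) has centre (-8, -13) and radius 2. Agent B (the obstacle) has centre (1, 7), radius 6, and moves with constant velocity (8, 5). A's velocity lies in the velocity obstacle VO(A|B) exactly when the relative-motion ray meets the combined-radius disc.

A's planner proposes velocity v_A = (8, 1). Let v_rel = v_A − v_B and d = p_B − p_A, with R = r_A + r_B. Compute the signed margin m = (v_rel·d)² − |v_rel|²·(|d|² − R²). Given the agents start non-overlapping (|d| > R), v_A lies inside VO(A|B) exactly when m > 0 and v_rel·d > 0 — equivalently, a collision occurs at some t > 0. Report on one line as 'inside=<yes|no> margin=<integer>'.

d = (9, 20),  |d|² = 481;  R = 2+6 = 8,  c = 481−8² = 417
v_rel = (0, -4),  |v_rel|² = 16;  v_rel·d = (0)·(9) + (-4)·(20) = -80
16·t² + 160·t + 417 = 0  ⇒  m = (-80)² − 16·417 = -272
m = -272 < 0,  v_rel·d = -80 < 0  ⇒  outside

inside=no margin=-272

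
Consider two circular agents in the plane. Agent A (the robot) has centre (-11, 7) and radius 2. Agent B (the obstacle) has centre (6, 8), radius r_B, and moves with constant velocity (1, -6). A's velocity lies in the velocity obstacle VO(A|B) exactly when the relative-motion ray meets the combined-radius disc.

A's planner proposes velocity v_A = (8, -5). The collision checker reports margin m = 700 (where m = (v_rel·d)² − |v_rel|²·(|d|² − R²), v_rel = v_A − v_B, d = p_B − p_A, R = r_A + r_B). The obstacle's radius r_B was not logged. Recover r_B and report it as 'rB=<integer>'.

m = 700
d = (17, 1);  v_rel = (7, 1),  |v_rel|² = 50
v_rel×d = (7)·(1) − (1)·(17) = -10
since m = R²·50 − (-10)²:  R² = (100 + 700) / 50 = 16
R = √16 = 4  ⇒  r_B = 4 − 2 = 2

rB=2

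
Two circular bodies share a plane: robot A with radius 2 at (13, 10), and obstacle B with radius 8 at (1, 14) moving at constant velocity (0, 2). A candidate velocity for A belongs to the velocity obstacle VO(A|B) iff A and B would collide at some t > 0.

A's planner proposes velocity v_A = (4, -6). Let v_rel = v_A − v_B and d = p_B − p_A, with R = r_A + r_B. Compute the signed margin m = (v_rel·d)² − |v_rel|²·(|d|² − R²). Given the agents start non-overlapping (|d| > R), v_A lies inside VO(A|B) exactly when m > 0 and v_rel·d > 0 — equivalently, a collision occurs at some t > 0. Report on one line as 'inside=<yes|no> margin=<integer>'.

d = (-12, 4),  |d|² = 160;  R = 2+8 = 10,  c = 160−10² = 60
v_rel = (4, -8),  |v_rel|² = 80;  v_rel·d = (4)·(-12) + (-8)·(4) = -80
80·t² + 160·t + 60 = 0  ⇒  m = (-80)² − 80·60 = 1600
m = 1600 > 0,  v_rel·d = -80 < 0  ⇒  outside

inside=no margin=1600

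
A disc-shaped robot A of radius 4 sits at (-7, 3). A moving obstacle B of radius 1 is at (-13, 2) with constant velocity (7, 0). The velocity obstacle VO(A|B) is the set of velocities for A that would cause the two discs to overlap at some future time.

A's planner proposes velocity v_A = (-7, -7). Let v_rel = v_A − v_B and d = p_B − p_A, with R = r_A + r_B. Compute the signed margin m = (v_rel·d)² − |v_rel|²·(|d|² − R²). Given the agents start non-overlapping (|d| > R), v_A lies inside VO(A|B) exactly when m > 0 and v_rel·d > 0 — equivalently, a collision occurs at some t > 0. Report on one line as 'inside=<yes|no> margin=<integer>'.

d = (-6, -1),  |d|² = 37;  R = 4+1 = 5,  c = 37−5² = 12
v_rel = (-14, -7),  |v_rel|² = 245;  v_rel·d = (-14)·(-6) + (-7)·(-1) = 91
245·t² − 182·t + 12 = 0  ⇒  m = 91² − 245·12 = 5341
m = 5341 > 0,  v_rel·d = 91 > 0  ⇒  inside

inside=yes margin=5341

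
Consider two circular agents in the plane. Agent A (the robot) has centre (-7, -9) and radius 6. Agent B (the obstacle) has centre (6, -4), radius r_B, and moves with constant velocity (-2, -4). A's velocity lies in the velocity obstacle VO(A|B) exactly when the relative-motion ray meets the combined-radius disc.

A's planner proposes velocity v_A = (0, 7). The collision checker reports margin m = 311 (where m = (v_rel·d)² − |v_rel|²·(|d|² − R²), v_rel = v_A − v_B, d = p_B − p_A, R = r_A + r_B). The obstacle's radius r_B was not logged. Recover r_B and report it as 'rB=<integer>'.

m = 311
d = (13, 5);  v_rel = (2, 11),  |v_rel|² = 125
v_rel×d = (2)·(5) − (11)·(13) = -133
since m = R²·125 − (-133)²:  R² = (17689 + 311) / 125 = 144
R = √144 = 12  ⇒  r_B = 12 − 6 = 6

rB=6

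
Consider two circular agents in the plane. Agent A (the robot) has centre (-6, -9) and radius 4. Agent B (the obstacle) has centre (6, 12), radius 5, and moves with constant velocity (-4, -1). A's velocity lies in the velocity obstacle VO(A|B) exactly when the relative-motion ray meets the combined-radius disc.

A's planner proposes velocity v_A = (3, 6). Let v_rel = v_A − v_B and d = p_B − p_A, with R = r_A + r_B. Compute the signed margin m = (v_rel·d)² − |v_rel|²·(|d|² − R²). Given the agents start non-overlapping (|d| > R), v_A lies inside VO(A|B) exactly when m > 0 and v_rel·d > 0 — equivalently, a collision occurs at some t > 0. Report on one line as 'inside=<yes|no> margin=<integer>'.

d = (12, 21),  |d|² = 585;  R = 4+5 = 9,  c = 585−9² = 504
v_rel = (7, 7),  |v_rel|² = 98;  v_rel·d = (7)·(12) + (7)·(21) = 231
98·t² − 462·t + 504 = 0  ⇒  m = 231² − 98·504 = 3969
m = 3969 > 0,  v_rel·d = 231 > 0  ⇒  inside

inside=yes margin=3969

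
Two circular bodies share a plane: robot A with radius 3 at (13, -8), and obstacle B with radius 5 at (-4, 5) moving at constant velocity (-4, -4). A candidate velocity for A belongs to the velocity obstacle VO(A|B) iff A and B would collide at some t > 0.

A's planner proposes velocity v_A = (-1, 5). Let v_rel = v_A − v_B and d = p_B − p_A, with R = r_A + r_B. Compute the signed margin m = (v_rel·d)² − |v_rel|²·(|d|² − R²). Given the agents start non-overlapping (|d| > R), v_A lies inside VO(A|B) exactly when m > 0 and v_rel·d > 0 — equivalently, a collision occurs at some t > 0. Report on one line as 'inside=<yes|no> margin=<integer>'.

d = (-17, 13),  |d|² = 458;  R = 3+5 = 8,  c = 458−8² = 394
v_rel = (3, 9),  |v_rel|² = 90;  v_rel·d = (3)·(-17) + (9)·(13) = 66
90·t² − 132·t + 394 = 0  ⇒  m = 66² − 90·394 = -31104
m = -31104 < 0,  v_rel·d = 66 > 0  ⇒  outside

inside=no margin=-31104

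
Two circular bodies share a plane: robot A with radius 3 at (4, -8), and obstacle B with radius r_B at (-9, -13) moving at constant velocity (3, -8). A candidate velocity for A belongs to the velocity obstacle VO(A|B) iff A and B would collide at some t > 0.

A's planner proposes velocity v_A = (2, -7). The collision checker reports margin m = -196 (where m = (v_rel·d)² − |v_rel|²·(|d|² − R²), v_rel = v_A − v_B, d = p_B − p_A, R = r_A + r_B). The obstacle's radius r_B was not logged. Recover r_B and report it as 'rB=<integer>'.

m = -196
d = (-13, -5);  v_rel = (-1, 1),  |v_rel|² = 2
v_rel×d = (-1)·(-5) − (1)·(-13) = 18
since m = R²·2 − 18²:  R² = (324 + -196) / 2 = 64
R = √64 = 8  ⇒  r_B = 8 − 3 = 5

rB=5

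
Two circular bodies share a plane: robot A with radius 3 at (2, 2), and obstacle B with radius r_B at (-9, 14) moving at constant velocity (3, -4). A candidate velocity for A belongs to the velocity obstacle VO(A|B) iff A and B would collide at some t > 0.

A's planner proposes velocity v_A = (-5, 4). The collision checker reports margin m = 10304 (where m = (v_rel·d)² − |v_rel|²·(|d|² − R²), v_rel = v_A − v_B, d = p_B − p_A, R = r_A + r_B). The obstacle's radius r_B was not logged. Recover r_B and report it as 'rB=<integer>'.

m = 10304
d = (-11, 12);  v_rel = (-8, 8),  |v_rel|² = 128
v_rel×d = (-8)·(12) − (8)·(-11) = -8
since m = R²·128 − (-8)²:  R² = (64 + 10304) / 128 = 81
R = √81 = 9  ⇒  r_B = 9 − 3 = 6

rB=6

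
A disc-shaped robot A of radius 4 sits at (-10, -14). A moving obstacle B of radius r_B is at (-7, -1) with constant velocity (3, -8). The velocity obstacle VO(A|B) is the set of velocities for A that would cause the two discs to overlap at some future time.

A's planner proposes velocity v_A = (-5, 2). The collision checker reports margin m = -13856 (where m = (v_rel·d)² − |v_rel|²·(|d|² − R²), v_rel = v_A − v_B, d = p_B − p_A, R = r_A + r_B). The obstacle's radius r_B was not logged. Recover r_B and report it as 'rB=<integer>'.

m = -13856
d = (3, 13);  v_rel = (-8, 10),  |v_rel|² = 164
v_rel×d = (-8)·(13) − (10)·(3) = -134
since m = R²·164 − (-134)²:  R² = (17956 + -13856) / 164 = 25
R = √25 = 5  ⇒  r_B = 5 − 4 = 1

rB=1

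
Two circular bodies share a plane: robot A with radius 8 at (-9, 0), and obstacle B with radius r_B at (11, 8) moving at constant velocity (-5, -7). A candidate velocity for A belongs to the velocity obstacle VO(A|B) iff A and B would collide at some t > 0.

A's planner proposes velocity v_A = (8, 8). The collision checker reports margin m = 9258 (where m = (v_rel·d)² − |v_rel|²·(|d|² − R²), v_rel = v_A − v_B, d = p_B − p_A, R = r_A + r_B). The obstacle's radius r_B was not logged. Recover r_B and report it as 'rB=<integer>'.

m = 9258
d = (20, 8);  v_rel = (13, 15),  |v_rel|² = 394
v_rel×d = (13)·(8) − (15)·(20) = -196
since m = R²·394 − (-196)²:  R² = (38416 + 9258) / 394 = 121
R = √121 = 11  ⇒  r_B = 11 − 8 = 3

rB=3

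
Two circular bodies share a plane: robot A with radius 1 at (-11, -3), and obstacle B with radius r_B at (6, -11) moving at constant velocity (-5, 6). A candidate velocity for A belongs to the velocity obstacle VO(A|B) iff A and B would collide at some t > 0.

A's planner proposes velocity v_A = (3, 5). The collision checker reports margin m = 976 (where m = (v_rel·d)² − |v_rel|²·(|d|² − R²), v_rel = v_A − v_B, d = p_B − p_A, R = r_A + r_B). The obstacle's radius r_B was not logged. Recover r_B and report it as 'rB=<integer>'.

m = 976
d = (17, -8);  v_rel = (8, -1),  |v_rel|² = 65
v_rel×d = (8)·(-8) − (-1)·(17) = -47
since m = R²·65 − (-47)²:  R² = (2209 + 976) / 65 = 49
R = √49 = 7  ⇒  r_B = 7 − 1 = 6

rB=6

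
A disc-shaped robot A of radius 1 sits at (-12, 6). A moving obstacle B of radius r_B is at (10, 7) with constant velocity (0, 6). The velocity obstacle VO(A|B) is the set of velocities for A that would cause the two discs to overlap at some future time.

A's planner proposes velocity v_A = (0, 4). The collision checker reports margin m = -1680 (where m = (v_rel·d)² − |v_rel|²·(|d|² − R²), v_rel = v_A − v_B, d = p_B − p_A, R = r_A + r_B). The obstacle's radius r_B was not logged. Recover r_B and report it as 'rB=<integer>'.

m = -1680
d = (22, 1);  v_rel = (0, -2),  |v_rel|² = 4
v_rel×d = (0)·(1) − (-2)·(22) = 44
since m = R²·4 − 44²:  R² = (1936 + -1680) / 4 = 64
R = √64 = 8  ⇒  r_B = 8 − 1 = 7

rB=7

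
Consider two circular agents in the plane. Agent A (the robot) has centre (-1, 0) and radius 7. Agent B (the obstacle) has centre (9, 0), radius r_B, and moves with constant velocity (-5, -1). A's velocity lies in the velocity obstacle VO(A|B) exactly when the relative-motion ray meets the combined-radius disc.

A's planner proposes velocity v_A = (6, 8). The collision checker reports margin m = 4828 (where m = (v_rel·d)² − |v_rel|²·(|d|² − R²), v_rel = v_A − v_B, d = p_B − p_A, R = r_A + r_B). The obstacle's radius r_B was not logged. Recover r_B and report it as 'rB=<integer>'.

m = 4828
d = (10, 0);  v_rel = (11, 9),  |v_rel|² = 202
v_rel×d = (11)·(0) − (9)·(10) = -90
since m = R²·202 − (-90)²:  R² = (8100 + 4828) / 202 = 64
R = √64 = 8  ⇒  r_B = 8 − 7 = 1

rB=1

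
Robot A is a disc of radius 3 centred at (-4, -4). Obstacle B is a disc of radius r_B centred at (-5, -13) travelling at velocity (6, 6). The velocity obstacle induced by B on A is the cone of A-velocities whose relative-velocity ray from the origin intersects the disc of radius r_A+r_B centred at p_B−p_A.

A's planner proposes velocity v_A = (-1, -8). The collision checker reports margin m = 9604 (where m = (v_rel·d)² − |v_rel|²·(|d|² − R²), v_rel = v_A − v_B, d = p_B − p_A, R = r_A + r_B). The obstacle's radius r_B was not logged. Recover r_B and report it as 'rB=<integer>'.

m = 9604
d = (-1, -9);  v_rel = (-7, -14),  |v_rel|² = 245
v_rel×d = (-7)·(-9) − (-14)·(-1) = 49
since m = R²·245 − 49²:  R² = (2401 + 9604) / 245 = 49
R = √49 = 7  ⇒  r_B = 7 − 3 = 4

rB=4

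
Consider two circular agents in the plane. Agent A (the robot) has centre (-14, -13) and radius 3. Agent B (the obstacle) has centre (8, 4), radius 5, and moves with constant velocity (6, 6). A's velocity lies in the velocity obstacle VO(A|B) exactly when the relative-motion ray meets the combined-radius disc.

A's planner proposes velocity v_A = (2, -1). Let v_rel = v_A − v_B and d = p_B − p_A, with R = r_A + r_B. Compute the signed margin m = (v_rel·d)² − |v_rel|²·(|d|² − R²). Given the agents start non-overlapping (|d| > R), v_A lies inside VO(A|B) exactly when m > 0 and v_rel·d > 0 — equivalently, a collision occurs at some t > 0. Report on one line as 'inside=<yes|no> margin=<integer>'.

d = (22, 17),  |d|² = 773;  R = 3+5 = 8,  c = 773−8² = 709
v_rel = (-4, -7),  |v_rel|² = 65;  v_rel·d = (-4)·(22) + (-7)·(17) = -207
65·t² + 414·t + 709 = 0  ⇒  m = (-207)² − 65·709 = -3236
m = -3236 < 0,  v_rel·d = -207 < 0  ⇒  outside

inside=no margin=-3236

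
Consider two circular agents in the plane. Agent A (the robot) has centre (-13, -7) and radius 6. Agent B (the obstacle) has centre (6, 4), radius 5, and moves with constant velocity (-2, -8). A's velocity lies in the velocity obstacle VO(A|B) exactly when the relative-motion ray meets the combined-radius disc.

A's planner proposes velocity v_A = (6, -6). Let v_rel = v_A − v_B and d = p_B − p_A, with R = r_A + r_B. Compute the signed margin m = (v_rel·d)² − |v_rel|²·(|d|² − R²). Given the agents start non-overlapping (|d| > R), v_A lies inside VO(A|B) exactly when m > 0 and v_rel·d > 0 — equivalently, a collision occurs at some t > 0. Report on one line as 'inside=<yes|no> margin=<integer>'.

d = (19, 11),  |d|² = 482;  R = 6+5 = 11,  c = 482−11² = 361
v_rel = (8, 2),  |v_rel|² = 68;  v_rel·d = (8)·(19) + (2)·(11) = 174
68·t² − 348·t + 361 = 0  ⇒  m = 174² − 68·361 = 5728
m = 5728 > 0,  v_rel·d = 174 > 0  ⇒  inside

inside=yes margin=5728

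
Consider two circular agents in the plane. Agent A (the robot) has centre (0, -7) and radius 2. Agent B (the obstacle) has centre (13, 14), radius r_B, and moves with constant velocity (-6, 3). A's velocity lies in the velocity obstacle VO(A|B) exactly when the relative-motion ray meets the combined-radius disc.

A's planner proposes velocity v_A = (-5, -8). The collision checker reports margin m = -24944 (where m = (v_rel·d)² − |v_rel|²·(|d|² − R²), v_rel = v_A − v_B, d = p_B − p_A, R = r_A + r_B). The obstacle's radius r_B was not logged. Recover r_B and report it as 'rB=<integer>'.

m = -24944
d = (13, 21);  v_rel = (1, -11),  |v_rel|² = 122
v_rel×d = (1)·(21) − (-11)·(13) = 164
since m = R²·122 − 164²:  R² = (26896 + -24944) / 122 = 16
R = √16 = 4  ⇒  r_B = 4 − 2 = 2

rB=2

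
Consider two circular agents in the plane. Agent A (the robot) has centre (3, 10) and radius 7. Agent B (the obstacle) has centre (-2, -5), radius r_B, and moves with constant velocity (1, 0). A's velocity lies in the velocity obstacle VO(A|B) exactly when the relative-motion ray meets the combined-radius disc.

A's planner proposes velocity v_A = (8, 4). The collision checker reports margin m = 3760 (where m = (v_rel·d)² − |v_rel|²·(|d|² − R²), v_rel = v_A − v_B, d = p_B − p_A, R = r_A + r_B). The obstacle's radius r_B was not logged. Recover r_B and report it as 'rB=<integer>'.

m = 3760
d = (-5, -15);  v_rel = (7, 4),  |v_rel|² = 65
v_rel×d = (7)·(-15) − (4)·(-5) = -85
since m = R²·65 − (-85)²:  R² = (7225 + 3760) / 65 = 169
R = √169 = 13  ⇒  r_B = 13 − 7 = 6

rB=6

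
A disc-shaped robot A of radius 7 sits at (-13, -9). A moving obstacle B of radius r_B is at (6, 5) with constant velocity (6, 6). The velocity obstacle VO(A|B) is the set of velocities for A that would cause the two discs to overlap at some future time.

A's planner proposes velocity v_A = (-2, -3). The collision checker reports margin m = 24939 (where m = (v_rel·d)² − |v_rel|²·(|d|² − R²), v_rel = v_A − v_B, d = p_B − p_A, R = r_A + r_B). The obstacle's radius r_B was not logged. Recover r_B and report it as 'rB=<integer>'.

m = 24939
d = (19, 14);  v_rel = (-8, -9),  |v_rel|² = 145
v_rel×d = (-8)·(14) − (-9)·(19) = 59
since m = R²·145 − 59²:  R² = (3481 + 24939) / 145 = 196
R = √196 = 14  ⇒  r_B = 14 − 7 = 7

rB=7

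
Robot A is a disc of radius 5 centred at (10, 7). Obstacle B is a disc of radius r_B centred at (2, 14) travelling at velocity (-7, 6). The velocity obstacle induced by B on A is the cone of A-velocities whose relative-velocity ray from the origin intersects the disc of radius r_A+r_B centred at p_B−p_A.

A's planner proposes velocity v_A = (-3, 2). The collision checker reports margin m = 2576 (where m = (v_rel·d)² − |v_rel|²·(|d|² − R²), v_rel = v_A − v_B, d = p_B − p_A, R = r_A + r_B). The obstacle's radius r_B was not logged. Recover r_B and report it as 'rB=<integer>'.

m = 2576
d = (-8, 7);  v_rel = (4, -4),  |v_rel|² = 32
v_rel×d = (4)·(7) − (-4)·(-8) = -4
since m = R²·32 − (-4)²:  R² = (16 + 2576) / 32 = 81
R = √81 = 9  ⇒  r_B = 9 − 5 = 4

rB=4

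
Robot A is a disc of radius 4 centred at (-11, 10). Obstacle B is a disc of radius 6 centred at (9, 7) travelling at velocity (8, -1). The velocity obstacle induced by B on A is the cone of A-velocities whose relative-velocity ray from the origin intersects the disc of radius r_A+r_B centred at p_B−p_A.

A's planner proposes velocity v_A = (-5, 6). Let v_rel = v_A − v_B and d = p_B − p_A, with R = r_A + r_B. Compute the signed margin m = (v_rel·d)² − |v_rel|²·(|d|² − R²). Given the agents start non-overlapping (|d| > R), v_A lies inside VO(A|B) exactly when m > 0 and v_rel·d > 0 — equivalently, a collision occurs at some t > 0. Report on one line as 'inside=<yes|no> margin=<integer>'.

d = (20, -3),  |d|² = 409;  R = 4+6 = 10,  c = 409−10² = 309
v_rel = (-13, 7),  |v_rel|² = 218;  v_rel·d = (-13)·(20) + (7)·(-3) = -281
218·t² + 562·t + 309 = 0  ⇒  m = (-281)² − 218·309 = 11599
m = 11599 > 0,  v_rel·d = -281 < 0  ⇒  outside

inside=no margin=11599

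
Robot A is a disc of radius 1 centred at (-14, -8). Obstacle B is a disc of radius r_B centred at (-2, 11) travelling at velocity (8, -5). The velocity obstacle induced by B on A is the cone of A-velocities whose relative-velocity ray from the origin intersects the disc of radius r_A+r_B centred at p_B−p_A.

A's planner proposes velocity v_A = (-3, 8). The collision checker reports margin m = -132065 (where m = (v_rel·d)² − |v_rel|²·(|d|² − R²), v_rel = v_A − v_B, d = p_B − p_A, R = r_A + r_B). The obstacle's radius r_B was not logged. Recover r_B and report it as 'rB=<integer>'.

m = -132065
d = (12, 19);  v_rel = (-11, 13),  |v_rel|² = 290
v_rel×d = (-11)·(19) − (13)·(12) = -365
since m = R²·290 − (-365)²:  R² = (133225 + -132065) / 290 = 4
R = √4 = 2  ⇒  r_B = 2 − 1 = 1

rB=1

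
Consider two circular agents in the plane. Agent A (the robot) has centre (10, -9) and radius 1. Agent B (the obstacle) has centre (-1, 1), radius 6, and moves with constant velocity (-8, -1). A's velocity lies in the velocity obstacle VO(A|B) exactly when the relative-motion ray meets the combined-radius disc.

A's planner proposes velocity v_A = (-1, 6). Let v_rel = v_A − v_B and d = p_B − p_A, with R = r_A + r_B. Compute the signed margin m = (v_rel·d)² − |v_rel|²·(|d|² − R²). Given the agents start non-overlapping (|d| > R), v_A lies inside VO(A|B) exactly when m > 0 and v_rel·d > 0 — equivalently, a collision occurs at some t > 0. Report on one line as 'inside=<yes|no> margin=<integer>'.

d = (-11, 10),  |d|² = 221;  R = 1+6 = 7,  c = 221−7² = 172
v_rel = (7, 7),  |v_rel|² = 98;  v_rel·d = (7)·(-11) + (7)·(10) = -7
98·t² + 14·t + 172 = 0  ⇒  m = (-7)² − 98·172 = -16807
m = -16807 < 0,  v_rel·d = -7 < 0  ⇒  outside

inside=no margin=-16807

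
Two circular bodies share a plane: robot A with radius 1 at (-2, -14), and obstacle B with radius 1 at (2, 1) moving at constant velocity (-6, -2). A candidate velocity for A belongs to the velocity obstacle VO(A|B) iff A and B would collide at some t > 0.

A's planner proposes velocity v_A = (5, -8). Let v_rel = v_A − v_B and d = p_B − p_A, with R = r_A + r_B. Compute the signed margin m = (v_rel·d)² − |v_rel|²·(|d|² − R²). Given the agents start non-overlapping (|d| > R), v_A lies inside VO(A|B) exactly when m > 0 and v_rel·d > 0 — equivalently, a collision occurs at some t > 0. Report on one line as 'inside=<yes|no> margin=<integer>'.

d = (4, 15),  |d|² = 241;  R = 1+1 = 2,  c = 241−2² = 237
v_rel = (11, -6),  |v_rel|² = 157;  v_rel·d = (11)·(4) + (-6)·(15) = -46
157·t² + 92·t + 237 = 0  ⇒  m = (-46)² − 157·237 = -35093
m = -35093 < 0,  v_rel·d = -46 < 0  ⇒  outside

inside=no margin=-35093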